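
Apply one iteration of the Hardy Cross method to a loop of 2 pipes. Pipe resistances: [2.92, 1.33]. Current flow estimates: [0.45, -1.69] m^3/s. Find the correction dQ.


Numerator terms (r*Q*|Q|): 2.92*0.45*|0.45| = 0.5913; 1.33*-1.69*|-1.69| = -3.7986.
Sum of numerator = -3.2073.
Denominator terms (r*|Q|): 2.92*|0.45| = 1.314; 1.33*|-1.69| = 2.2477.
2 * sum of denominator = 2 * 3.5617 = 7.1234.
dQ = --3.2073 / 7.1234 = 0.4503 m^3/s.

0.4503


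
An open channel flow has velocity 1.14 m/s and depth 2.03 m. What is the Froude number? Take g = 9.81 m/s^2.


The Froude number is defined as Fr = V / sqrt(g*y).
g*y = 9.81 * 2.03 = 19.9143.
sqrt(g*y) = sqrt(19.9143) = 4.4625.
Fr = 1.14 / 4.4625 = 0.2555.

0.2555


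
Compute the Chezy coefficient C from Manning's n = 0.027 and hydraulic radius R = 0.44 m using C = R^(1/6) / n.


The Chezy coefficient relates to Manning's n through C = R^(1/6) / n.
R^(1/6) = 0.44^(1/6) = 0.872118.
C = 0.872118 / 0.027 = 32.3 m^(1/2)/s.

32.3


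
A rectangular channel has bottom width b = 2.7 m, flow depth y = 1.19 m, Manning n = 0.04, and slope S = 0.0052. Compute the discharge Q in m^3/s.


For a rectangular channel, the cross-sectional area A = b * y = 2.7 * 1.19 = 3.21 m^2.
The wetted perimeter P = b + 2y = 2.7 + 2*1.19 = 5.08 m.
Hydraulic radius R = A/P = 3.21/5.08 = 0.6325 m.
Velocity V = (1/n)*R^(2/3)*S^(1/2) = (1/0.04)*0.6325^(2/3)*0.0052^(1/2) = 1.3283 m/s.
Discharge Q = A * V = 3.21 * 1.3283 = 4.268 m^3/s.

4.268


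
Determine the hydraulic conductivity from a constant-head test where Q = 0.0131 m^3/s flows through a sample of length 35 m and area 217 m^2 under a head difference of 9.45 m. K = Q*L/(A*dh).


From K = Q*L / (A*dh):
Numerator: Q*L = 0.0131 * 35 = 0.4585.
Denominator: A*dh = 217 * 9.45 = 2050.65.
K = 0.4585 / 2050.65 = 0.000224 m/s.

0.000224


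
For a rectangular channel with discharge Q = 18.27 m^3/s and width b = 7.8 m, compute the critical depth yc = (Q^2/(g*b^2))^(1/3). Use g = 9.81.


Using yc = (Q^2 / (g * b^2))^(1/3):
Q^2 = 18.27^2 = 333.79.
g * b^2 = 9.81 * 7.8^2 = 9.81 * 60.84 = 596.84.
Q^2 / (g*b^2) = 333.79 / 596.84 = 0.5593.
yc = 0.5593^(1/3) = 0.8239 m.

0.8239


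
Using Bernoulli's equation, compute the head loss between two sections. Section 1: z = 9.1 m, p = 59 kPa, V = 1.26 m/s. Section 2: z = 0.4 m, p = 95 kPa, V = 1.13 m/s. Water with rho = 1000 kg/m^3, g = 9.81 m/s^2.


Total head at each section: H = z + p/(rho*g) + V^2/(2g).
H1 = 9.1 + 59*1000/(1000*9.81) + 1.26^2/(2*9.81)
   = 9.1 + 6.014 + 0.0809
   = 15.195 m.
H2 = 0.4 + 95*1000/(1000*9.81) + 1.13^2/(2*9.81)
   = 0.4 + 9.684 + 0.0651
   = 10.149 m.
h_L = H1 - H2 = 15.195 - 10.149 = 5.046 m.

5.046


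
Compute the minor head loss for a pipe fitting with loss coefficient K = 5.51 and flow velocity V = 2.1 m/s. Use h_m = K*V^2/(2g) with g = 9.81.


Minor loss formula: h_m = K * V^2/(2g).
V^2 = 2.1^2 = 4.41.
V^2/(2g) = 4.41 / 19.62 = 0.2248 m.
h_m = 5.51 * 0.2248 = 1.2385 m.

1.2385


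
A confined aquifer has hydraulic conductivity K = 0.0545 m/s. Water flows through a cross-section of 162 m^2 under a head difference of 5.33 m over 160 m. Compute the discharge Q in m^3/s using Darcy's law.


Darcy's law: Q = K * A * i, where i = dh/L.
Hydraulic gradient i = 5.33 / 160 = 0.033313.
Q = 0.0545 * 162 * 0.033313
  = 0.2941 m^3/s.

0.2941


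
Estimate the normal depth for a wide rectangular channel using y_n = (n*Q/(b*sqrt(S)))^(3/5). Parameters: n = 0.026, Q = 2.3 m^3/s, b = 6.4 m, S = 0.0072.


We use the wide-channel approximation y_n = (n*Q/(b*sqrt(S)))^(3/5).
sqrt(S) = sqrt(0.0072) = 0.084853.
Numerator: n*Q = 0.026 * 2.3 = 0.0598.
Denominator: b*sqrt(S) = 6.4 * 0.084853 = 0.543059.
arg = 0.1101.
y_n = 0.1101^(3/5) = 0.2661 m.

0.2661


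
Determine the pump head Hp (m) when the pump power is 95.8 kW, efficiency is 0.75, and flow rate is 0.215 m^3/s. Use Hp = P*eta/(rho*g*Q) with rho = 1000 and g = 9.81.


Pump head formula: Hp = P * eta / (rho * g * Q).
Numerator: P * eta = 95.8 * 1000 * 0.75 = 71850.0 W.
Denominator: rho * g * Q = 1000 * 9.81 * 0.215 = 2109.15.
Hp = 71850.0 / 2109.15 = 34.07 m.

34.07


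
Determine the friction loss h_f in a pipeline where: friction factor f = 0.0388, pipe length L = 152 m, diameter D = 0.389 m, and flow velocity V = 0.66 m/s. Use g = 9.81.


Darcy-Weisbach equation: h_f = f * (L/D) * V^2/(2g).
f * L/D = 0.0388 * 152/0.389 = 15.1609.
V^2/(2g) = 0.66^2 / (2*9.81) = 0.4356 / 19.62 = 0.0222 m.
h_f = 15.1609 * 0.0222 = 0.337 m.

0.337


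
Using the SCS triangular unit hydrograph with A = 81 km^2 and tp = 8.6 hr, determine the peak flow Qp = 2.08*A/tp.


SCS formula: Qp = 2.08 * A / tp.
Qp = 2.08 * 81 / 8.6
   = 168.48 / 8.6
   = 19.59 m^3/s per cm.

19.59


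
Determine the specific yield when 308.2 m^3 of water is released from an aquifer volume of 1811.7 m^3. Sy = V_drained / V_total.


Specific yield Sy = Volume drained / Total volume.
Sy = 308.2 / 1811.7
   = 0.1701.

0.1701


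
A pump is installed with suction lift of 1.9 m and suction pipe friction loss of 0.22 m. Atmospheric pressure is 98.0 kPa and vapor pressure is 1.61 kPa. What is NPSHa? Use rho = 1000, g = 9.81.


NPSHa = p_atm/(rho*g) - z_s - hf_s - p_vap/(rho*g).
p_atm/(rho*g) = 98.0*1000 / (1000*9.81) = 9.99 m.
p_vap/(rho*g) = 1.61*1000 / (1000*9.81) = 0.164 m.
NPSHa = 9.99 - 1.9 - 0.22 - 0.164
      = 7.71 m.

7.71


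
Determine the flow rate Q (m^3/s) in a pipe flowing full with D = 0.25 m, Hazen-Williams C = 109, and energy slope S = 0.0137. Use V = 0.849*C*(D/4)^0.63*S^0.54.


For a full circular pipe, R = D/4 = 0.25/4 = 0.0625 m.
V = 0.849 * 109 * 0.0625^0.63 * 0.0137^0.54
  = 0.849 * 109 * 0.174343 * 0.098589
  = 1.5906 m/s.
Pipe area A = pi*D^2/4 = pi*0.25^2/4 = 0.0491 m^2.
Q = A * V = 0.0491 * 1.5906 = 0.0781 m^3/s.

0.0781


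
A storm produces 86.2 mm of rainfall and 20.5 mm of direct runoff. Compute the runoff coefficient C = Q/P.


The runoff coefficient C = runoff depth / rainfall depth.
C = 20.5 / 86.2
  = 0.2378.

0.2378


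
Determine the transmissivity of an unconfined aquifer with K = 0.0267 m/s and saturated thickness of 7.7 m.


Transmissivity is defined as T = K * h.
T = 0.0267 * 7.7
  = 0.2056 m^2/s.

0.2056


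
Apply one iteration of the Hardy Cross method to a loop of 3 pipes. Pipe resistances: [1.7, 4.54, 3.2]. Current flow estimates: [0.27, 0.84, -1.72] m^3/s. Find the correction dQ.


Numerator terms (r*Q*|Q|): 1.7*0.27*|0.27| = 0.1239; 4.54*0.84*|0.84| = 3.2034; 3.2*-1.72*|-1.72| = -9.4669.
Sum of numerator = -6.1395.
Denominator terms (r*|Q|): 1.7*|0.27| = 0.459; 4.54*|0.84| = 3.8136; 3.2*|-1.72| = 5.504.
2 * sum of denominator = 2 * 9.7766 = 19.5532.
dQ = --6.1395 / 19.5532 = 0.314 m^3/s.

0.314


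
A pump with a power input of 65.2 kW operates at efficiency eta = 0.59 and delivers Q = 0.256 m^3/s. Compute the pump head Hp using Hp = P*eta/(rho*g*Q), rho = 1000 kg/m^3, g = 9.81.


Pump head formula: Hp = P * eta / (rho * g * Q).
Numerator: P * eta = 65.2 * 1000 * 0.59 = 38468.0 W.
Denominator: rho * g * Q = 1000 * 9.81 * 0.256 = 2511.36.
Hp = 38468.0 / 2511.36 = 15.32 m.

15.32


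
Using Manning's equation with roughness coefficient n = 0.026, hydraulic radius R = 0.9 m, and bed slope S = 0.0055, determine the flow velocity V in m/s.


Manning's equation gives V = (1/n) * R^(2/3) * S^(1/2).
First, compute R^(2/3) = 0.9^(2/3) = 0.9322.
Next, S^(1/2) = 0.0055^(1/2) = 0.074162.
Then 1/n = 1/0.026 = 38.46.
V = 38.46 * 0.9322 * 0.074162 = 2.6589 m/s.

2.6589


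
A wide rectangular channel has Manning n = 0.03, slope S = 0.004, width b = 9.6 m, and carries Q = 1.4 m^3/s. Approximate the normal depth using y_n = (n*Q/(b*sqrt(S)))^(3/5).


We use the wide-channel approximation y_n = (n*Q/(b*sqrt(S)))^(3/5).
sqrt(S) = sqrt(0.004) = 0.063246.
Numerator: n*Q = 0.03 * 1.4 = 0.042.
Denominator: b*sqrt(S) = 9.6 * 0.063246 = 0.607162.
arg = 0.0692.
y_n = 0.0692^(3/5) = 0.2014 m.

0.2014


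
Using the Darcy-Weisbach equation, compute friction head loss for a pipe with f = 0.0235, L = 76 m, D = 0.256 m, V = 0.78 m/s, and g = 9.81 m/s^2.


Darcy-Weisbach equation: h_f = f * (L/D) * V^2/(2g).
f * L/D = 0.0235 * 76/0.256 = 6.9766.
V^2/(2g) = 0.78^2 / (2*9.81) = 0.6084 / 19.62 = 0.031 m.
h_f = 6.9766 * 0.031 = 0.216 m.

0.216


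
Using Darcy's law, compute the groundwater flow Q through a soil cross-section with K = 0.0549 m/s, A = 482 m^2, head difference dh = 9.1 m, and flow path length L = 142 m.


Darcy's law: Q = K * A * i, where i = dh/L.
Hydraulic gradient i = 9.1 / 142 = 0.064085.
Q = 0.0549 * 482 * 0.064085
  = 1.6958 m^3/s.

1.6958


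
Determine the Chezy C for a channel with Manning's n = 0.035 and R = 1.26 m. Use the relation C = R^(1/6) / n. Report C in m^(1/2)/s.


The Chezy coefficient relates to Manning's n through C = R^(1/6) / n.
R^(1/6) = 1.26^(1/6) = 1.03927.
C = 1.03927 / 0.035 = 29.69 m^(1/2)/s.

29.69


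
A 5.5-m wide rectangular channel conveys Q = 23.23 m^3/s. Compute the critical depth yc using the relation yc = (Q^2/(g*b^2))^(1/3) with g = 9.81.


Using yc = (Q^2 / (g * b^2))^(1/3):
Q^2 = 23.23^2 = 539.63.
g * b^2 = 9.81 * 5.5^2 = 9.81 * 30.25 = 296.75.
Q^2 / (g*b^2) = 539.63 / 296.75 = 1.8185.
yc = 1.8185^(1/3) = 1.2206 m.

1.2206


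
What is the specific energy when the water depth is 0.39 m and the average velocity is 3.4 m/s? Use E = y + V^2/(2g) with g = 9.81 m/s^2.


Specific energy E = y + V^2/(2g).
Velocity head = V^2/(2g) = 3.4^2 / (2*9.81) = 11.56 / 19.62 = 0.5892 m.
E = 0.39 + 0.5892 = 0.9792 m.

0.9792


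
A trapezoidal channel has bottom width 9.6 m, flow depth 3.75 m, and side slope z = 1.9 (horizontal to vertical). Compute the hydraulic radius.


For a trapezoidal section with side slope z:
A = (b + z*y)*y = (9.6 + 1.9*3.75)*3.75 = 62.719 m^2.
P = b + 2*y*sqrt(1 + z^2) = 9.6 + 2*3.75*sqrt(1 + 1.9^2) = 25.703 m.
R = A/P = 62.719 / 25.703 = 2.4401 m.

2.4401


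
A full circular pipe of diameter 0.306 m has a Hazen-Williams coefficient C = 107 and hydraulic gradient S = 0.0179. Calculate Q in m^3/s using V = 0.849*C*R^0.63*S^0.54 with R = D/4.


For a full circular pipe, R = D/4 = 0.306/4 = 0.0765 m.
V = 0.849 * 107 * 0.0765^0.63 * 0.0179^0.54
  = 0.849 * 107 * 0.198019 * 0.113904
  = 2.049 m/s.
Pipe area A = pi*D^2/4 = pi*0.306^2/4 = 0.0735 m^2.
Q = A * V = 0.0735 * 2.049 = 0.1507 m^3/s.

0.1507


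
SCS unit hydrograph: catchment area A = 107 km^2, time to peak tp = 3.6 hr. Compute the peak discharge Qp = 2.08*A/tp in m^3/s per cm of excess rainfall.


SCS formula: Qp = 2.08 * A / tp.
Qp = 2.08 * 107 / 3.6
   = 222.56 / 3.6
   = 61.82 m^3/s per cm.

61.82


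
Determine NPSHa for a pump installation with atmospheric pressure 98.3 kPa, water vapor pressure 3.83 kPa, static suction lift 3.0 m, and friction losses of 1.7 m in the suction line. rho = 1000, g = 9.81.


NPSHa = p_atm/(rho*g) - z_s - hf_s - p_vap/(rho*g).
p_atm/(rho*g) = 98.3*1000 / (1000*9.81) = 10.02 m.
p_vap/(rho*g) = 3.83*1000 / (1000*9.81) = 0.39 m.
NPSHa = 10.02 - 3.0 - 1.7 - 0.39
      = 4.93 m.

4.93


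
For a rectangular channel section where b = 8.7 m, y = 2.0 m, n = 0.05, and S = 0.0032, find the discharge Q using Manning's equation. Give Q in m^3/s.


For a rectangular channel, the cross-sectional area A = b * y = 8.7 * 2.0 = 17.4 m^2.
The wetted perimeter P = b + 2y = 8.7 + 2*2.0 = 12.7 m.
Hydraulic radius R = A/P = 17.4/12.7 = 1.3701 m.
Velocity V = (1/n)*R^(2/3)*S^(1/2) = (1/0.05)*1.3701^(2/3)*0.0032^(1/2) = 1.3956 m/s.
Discharge Q = A * V = 17.4 * 1.3956 = 24.284 m^3/s.

24.284


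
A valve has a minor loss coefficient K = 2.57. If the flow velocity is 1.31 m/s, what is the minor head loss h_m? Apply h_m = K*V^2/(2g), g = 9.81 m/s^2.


Minor loss formula: h_m = K * V^2/(2g).
V^2 = 1.31^2 = 1.7161.
V^2/(2g) = 1.7161 / 19.62 = 0.0875 m.
h_m = 2.57 * 0.0875 = 0.2248 m.

0.2248


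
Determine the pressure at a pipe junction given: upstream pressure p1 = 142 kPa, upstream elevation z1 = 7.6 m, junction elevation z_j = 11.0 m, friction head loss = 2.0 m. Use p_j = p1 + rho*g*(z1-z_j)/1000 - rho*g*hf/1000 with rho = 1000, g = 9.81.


Junction pressure: p_j = p1 + rho*g*(z1 - z_j)/1000 - rho*g*hf/1000.
Elevation term = 1000*9.81*(7.6 - 11.0)/1000 = -33.354 kPa.
Friction term = 1000*9.81*2.0/1000 = 19.62 kPa.
p_j = 142 + -33.354 - 19.62 = 89.03 kPa.

89.03


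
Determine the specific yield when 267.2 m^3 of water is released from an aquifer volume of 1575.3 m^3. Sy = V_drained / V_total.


Specific yield Sy = Volume drained / Total volume.
Sy = 267.2 / 1575.3
   = 0.1696.

0.1696


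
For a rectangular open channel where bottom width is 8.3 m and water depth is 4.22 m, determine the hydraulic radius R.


For a rectangular section:
Flow area A = b * y = 8.3 * 4.22 = 35.03 m^2.
Wetted perimeter P = b + 2y = 8.3 + 2*4.22 = 16.74 m.
Hydraulic radius R = A/P = 35.03 / 16.74 = 2.0924 m.

2.0924


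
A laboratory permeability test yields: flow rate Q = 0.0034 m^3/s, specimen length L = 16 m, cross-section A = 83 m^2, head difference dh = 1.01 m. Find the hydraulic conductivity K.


From K = Q*L / (A*dh):
Numerator: Q*L = 0.0034 * 16 = 0.0544.
Denominator: A*dh = 83 * 1.01 = 83.83.
K = 0.0544 / 83.83 = 0.000649 m/s.

0.000649


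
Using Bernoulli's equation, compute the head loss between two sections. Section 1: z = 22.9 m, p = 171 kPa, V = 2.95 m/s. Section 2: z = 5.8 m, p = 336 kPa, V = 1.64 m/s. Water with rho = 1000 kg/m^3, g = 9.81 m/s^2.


Total head at each section: H = z + p/(rho*g) + V^2/(2g).
H1 = 22.9 + 171*1000/(1000*9.81) + 2.95^2/(2*9.81)
   = 22.9 + 17.431 + 0.4436
   = 40.775 m.
H2 = 5.8 + 336*1000/(1000*9.81) + 1.64^2/(2*9.81)
   = 5.8 + 34.251 + 0.1371
   = 40.188 m.
h_L = H1 - H2 = 40.775 - 40.188 = 0.587 m.

0.587


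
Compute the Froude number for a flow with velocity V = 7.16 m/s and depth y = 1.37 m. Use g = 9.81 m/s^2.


The Froude number is defined as Fr = V / sqrt(g*y).
g*y = 9.81 * 1.37 = 13.4397.
sqrt(g*y) = sqrt(13.4397) = 3.666.
Fr = 7.16 / 3.666 = 1.9531.

1.9531


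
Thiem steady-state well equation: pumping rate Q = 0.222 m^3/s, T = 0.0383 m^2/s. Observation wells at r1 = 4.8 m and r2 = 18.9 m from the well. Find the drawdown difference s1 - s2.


Thiem equation: s1 - s2 = Q/(2*pi*T) * ln(r2/r1).
ln(r2/r1) = ln(18.9/4.8) = 1.3705.
Q/(2*pi*T) = 0.222 / (2*pi*0.0383) = 0.222 / 0.2406 = 0.9225.
s1 - s2 = 0.9225 * 1.3705 = 1.2644 m.

1.2644


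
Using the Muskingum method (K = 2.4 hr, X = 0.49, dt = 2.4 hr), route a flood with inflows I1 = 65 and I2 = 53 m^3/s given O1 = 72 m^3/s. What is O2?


Muskingum coefficients:
denom = 2*K*(1-X) + dt = 2*2.4*(1-0.49) + 2.4 = 4.848.
C0 = (dt - 2*K*X)/denom = (2.4 - 2*2.4*0.49)/4.848 = 0.0099.
C1 = (dt + 2*K*X)/denom = (2.4 + 2*2.4*0.49)/4.848 = 0.9802.
C2 = (2*K*(1-X) - dt)/denom = 0.0099.
O2 = C0*I2 + C1*I1 + C2*O1
   = 0.0099*53 + 0.9802*65 + 0.0099*72
   = 64.95 m^3/s.

64.95


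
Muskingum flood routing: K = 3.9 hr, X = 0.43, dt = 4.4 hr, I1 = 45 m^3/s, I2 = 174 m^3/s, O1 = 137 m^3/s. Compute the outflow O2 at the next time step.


Muskingum coefficients:
denom = 2*K*(1-X) + dt = 2*3.9*(1-0.43) + 4.4 = 8.846.
C0 = (dt - 2*K*X)/denom = (4.4 - 2*3.9*0.43)/8.846 = 0.1182.
C1 = (dt + 2*K*X)/denom = (4.4 + 2*3.9*0.43)/8.846 = 0.8766.
C2 = (2*K*(1-X) - dt)/denom = 0.0052.
O2 = C0*I2 + C1*I1 + C2*O1
   = 0.1182*174 + 0.8766*45 + 0.0052*137
   = 60.73 m^3/s.

60.73


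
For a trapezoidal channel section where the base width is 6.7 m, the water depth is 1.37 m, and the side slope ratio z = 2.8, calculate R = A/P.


For a trapezoidal section with side slope z:
A = (b + z*y)*y = (6.7 + 2.8*1.37)*1.37 = 14.434 m^2.
P = b + 2*y*sqrt(1 + z^2) = 6.7 + 2*1.37*sqrt(1 + 2.8^2) = 14.847 m.
R = A/P = 14.434 / 14.847 = 0.9722 m.

0.9722


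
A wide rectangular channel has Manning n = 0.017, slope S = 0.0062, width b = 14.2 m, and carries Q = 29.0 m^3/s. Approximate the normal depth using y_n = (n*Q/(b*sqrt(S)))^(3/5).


We use the wide-channel approximation y_n = (n*Q/(b*sqrt(S)))^(3/5).
sqrt(S) = sqrt(0.0062) = 0.07874.
Numerator: n*Q = 0.017 * 29.0 = 0.493.
Denominator: b*sqrt(S) = 14.2 * 0.07874 = 1.118108.
arg = 0.4409.
y_n = 0.4409^(3/5) = 0.6118 m.

0.6118


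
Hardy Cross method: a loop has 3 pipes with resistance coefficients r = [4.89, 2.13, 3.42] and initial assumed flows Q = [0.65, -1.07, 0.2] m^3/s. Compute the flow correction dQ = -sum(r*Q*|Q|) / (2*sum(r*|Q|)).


Numerator terms (r*Q*|Q|): 4.89*0.65*|0.65| = 2.066; 2.13*-1.07*|-1.07| = -2.4386; 3.42*0.2*|0.2| = 0.1368.
Sum of numerator = -0.2358.
Denominator terms (r*|Q|): 4.89*|0.65| = 3.1785; 2.13*|-1.07| = 2.2791; 3.42*|0.2| = 0.684.
2 * sum of denominator = 2 * 6.1416 = 12.2832.
dQ = --0.2358 / 12.2832 = 0.0192 m^3/s.

0.0192


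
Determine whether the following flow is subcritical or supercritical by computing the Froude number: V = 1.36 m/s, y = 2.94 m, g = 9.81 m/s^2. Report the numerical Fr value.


The Froude number is defined as Fr = V / sqrt(g*y).
g*y = 9.81 * 2.94 = 28.8414.
sqrt(g*y) = sqrt(28.8414) = 5.3704.
Fr = 1.36 / 5.3704 = 0.2532.
Since Fr < 1, the flow is subcritical.

0.2532


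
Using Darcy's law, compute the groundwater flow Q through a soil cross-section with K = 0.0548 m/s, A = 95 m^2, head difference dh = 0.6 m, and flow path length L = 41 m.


Darcy's law: Q = K * A * i, where i = dh/L.
Hydraulic gradient i = 0.6 / 41 = 0.014634.
Q = 0.0548 * 95 * 0.014634
  = 0.0762 m^3/s.

0.0762


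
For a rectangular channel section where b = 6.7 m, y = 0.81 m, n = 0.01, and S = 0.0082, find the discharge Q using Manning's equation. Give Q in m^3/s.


For a rectangular channel, the cross-sectional area A = b * y = 6.7 * 0.81 = 5.43 m^2.
The wetted perimeter P = b + 2y = 6.7 + 2*0.81 = 8.32 m.
Hydraulic radius R = A/P = 5.43/8.32 = 0.6523 m.
Velocity V = (1/n)*R^(2/3)*S^(1/2) = (1/0.01)*0.6523^(2/3)*0.0082^(1/2) = 6.8108 m/s.
Discharge Q = A * V = 5.43 * 6.8108 = 36.962 m^3/s.

36.962


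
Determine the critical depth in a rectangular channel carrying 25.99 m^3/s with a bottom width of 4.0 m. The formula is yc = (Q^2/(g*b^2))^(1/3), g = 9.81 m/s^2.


Using yc = (Q^2 / (g * b^2))^(1/3):
Q^2 = 25.99^2 = 675.48.
g * b^2 = 9.81 * 4.0^2 = 9.81 * 16.0 = 156.96.
Q^2 / (g*b^2) = 675.48 / 156.96 = 4.3035.
yc = 4.3035^(1/3) = 1.6266 m.

1.6266


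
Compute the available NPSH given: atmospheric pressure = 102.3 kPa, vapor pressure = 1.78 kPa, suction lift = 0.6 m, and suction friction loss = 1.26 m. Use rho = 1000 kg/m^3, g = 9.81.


NPSHa = p_atm/(rho*g) - z_s - hf_s - p_vap/(rho*g).
p_atm/(rho*g) = 102.3*1000 / (1000*9.81) = 10.428 m.
p_vap/(rho*g) = 1.78*1000 / (1000*9.81) = 0.181 m.
NPSHa = 10.428 - 0.6 - 1.26 - 0.181
      = 8.39 m.

8.39


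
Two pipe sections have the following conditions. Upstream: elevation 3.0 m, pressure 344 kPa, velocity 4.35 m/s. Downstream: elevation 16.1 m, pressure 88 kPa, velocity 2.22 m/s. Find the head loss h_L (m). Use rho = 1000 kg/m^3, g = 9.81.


Total head at each section: H = z + p/(rho*g) + V^2/(2g).
H1 = 3.0 + 344*1000/(1000*9.81) + 4.35^2/(2*9.81)
   = 3.0 + 35.066 + 0.9644
   = 39.031 m.
H2 = 16.1 + 88*1000/(1000*9.81) + 2.22^2/(2*9.81)
   = 16.1 + 8.97 + 0.2512
   = 25.322 m.
h_L = H1 - H2 = 39.031 - 25.322 = 13.709 m.

13.709


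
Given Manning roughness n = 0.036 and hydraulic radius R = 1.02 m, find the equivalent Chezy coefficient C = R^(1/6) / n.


The Chezy coefficient relates to Manning's n through C = R^(1/6) / n.
R^(1/6) = 1.02^(1/6) = 1.003306.
C = 1.003306 / 0.036 = 27.87 m^(1/2)/s.

27.87


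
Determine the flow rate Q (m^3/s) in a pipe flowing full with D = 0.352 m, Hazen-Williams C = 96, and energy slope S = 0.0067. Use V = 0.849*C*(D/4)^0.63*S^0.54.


For a full circular pipe, R = D/4 = 0.352/4 = 0.088 m.
V = 0.849 * 96 * 0.088^0.63 * 0.0067^0.54
  = 0.849 * 96 * 0.216284 * 0.067001
  = 1.1811 m/s.
Pipe area A = pi*D^2/4 = pi*0.352^2/4 = 0.0973 m^2.
Q = A * V = 0.0973 * 1.1811 = 0.1149 m^3/s.

0.1149


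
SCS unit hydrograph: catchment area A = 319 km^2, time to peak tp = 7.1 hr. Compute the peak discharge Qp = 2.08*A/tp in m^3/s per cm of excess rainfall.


SCS formula: Qp = 2.08 * A / tp.
Qp = 2.08 * 319 / 7.1
   = 663.52 / 7.1
   = 93.45 m^3/s per cm.

93.45


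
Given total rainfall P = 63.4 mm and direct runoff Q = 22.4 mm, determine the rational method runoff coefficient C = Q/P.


The runoff coefficient C = runoff depth / rainfall depth.
C = 22.4 / 63.4
  = 0.3533.

0.3533


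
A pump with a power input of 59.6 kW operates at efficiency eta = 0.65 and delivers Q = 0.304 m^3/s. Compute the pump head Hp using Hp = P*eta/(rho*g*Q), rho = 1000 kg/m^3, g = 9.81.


Pump head formula: Hp = P * eta / (rho * g * Q).
Numerator: P * eta = 59.6 * 1000 * 0.65 = 38740.0 W.
Denominator: rho * g * Q = 1000 * 9.81 * 0.304 = 2982.24.
Hp = 38740.0 / 2982.24 = 12.99 m.

12.99


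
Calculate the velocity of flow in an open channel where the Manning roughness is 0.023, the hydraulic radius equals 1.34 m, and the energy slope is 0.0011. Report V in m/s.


Manning's equation gives V = (1/n) * R^(2/3) * S^(1/2).
First, compute R^(2/3) = 1.34^(2/3) = 1.2154.
Next, S^(1/2) = 0.0011^(1/2) = 0.033166.
Then 1/n = 1/0.023 = 43.48.
V = 43.48 * 1.2154 * 0.033166 = 1.7527 m/s.

1.7527


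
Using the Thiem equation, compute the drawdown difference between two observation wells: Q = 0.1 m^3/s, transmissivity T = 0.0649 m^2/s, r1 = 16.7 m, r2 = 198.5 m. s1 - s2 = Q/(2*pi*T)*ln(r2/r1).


Thiem equation: s1 - s2 = Q/(2*pi*T) * ln(r2/r1).
ln(r2/r1) = ln(198.5/16.7) = 2.4754.
Q/(2*pi*T) = 0.1 / (2*pi*0.0649) = 0.1 / 0.4078 = 0.2452.
s1 - s2 = 0.2452 * 2.4754 = 0.607 m.

0.607


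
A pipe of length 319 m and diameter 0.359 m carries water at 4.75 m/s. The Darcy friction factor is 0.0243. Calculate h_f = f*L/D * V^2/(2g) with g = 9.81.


Darcy-Weisbach equation: h_f = f * (L/D) * V^2/(2g).
f * L/D = 0.0243 * 319/0.359 = 21.5925.
V^2/(2g) = 4.75^2 / (2*9.81) = 22.5625 / 19.62 = 1.15 m.
h_f = 21.5925 * 1.15 = 24.831 m.

24.831


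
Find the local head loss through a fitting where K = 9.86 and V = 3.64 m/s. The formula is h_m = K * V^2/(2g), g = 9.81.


Minor loss formula: h_m = K * V^2/(2g).
V^2 = 3.64^2 = 13.2496.
V^2/(2g) = 13.2496 / 19.62 = 0.6753 m.
h_m = 9.86 * 0.6753 = 6.6586 m.

6.6586


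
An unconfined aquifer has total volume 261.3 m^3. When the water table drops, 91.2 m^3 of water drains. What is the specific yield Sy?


Specific yield Sy = Volume drained / Total volume.
Sy = 91.2 / 261.3
   = 0.349.

0.349


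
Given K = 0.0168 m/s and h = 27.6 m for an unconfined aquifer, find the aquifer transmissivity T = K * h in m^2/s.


Transmissivity is defined as T = K * h.
T = 0.0168 * 27.6
  = 0.4637 m^2/s.

0.4637


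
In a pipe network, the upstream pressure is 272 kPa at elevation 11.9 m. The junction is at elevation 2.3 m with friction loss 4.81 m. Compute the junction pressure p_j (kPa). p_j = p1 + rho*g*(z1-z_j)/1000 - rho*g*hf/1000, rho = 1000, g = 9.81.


Junction pressure: p_j = p1 + rho*g*(z1 - z_j)/1000 - rho*g*hf/1000.
Elevation term = 1000*9.81*(11.9 - 2.3)/1000 = 94.176 kPa.
Friction term = 1000*9.81*4.81/1000 = 47.186 kPa.
p_j = 272 + 94.176 - 47.186 = 318.99 kPa.

318.99


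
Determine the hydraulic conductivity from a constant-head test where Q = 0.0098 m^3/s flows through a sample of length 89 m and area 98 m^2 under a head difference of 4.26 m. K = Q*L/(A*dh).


From K = Q*L / (A*dh):
Numerator: Q*L = 0.0098 * 89 = 0.8722.
Denominator: A*dh = 98 * 4.26 = 417.48.
K = 0.8722 / 417.48 = 0.002089 m/s.

0.002089


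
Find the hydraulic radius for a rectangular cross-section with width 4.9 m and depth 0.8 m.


For a rectangular section:
Flow area A = b * y = 4.9 * 0.8 = 3.92 m^2.
Wetted perimeter P = b + 2y = 4.9 + 2*0.8 = 6.5 m.
Hydraulic radius R = A/P = 3.92 / 6.5 = 0.6031 m.

0.6031


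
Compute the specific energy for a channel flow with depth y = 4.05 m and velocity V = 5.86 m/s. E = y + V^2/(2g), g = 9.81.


Specific energy E = y + V^2/(2g).
Velocity head = V^2/(2g) = 5.86^2 / (2*9.81) = 34.3396 / 19.62 = 1.7502 m.
E = 4.05 + 1.7502 = 5.8002 m.

5.8002


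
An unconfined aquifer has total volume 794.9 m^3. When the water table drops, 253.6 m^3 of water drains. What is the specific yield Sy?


Specific yield Sy = Volume drained / Total volume.
Sy = 253.6 / 794.9
   = 0.319.

0.319


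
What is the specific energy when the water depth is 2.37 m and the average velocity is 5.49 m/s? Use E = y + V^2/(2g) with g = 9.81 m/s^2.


Specific energy E = y + V^2/(2g).
Velocity head = V^2/(2g) = 5.49^2 / (2*9.81) = 30.1401 / 19.62 = 1.5362 m.
E = 2.37 + 1.5362 = 3.9062 m.

3.9062


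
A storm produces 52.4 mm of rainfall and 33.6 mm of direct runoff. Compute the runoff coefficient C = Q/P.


The runoff coefficient C = runoff depth / rainfall depth.
C = 33.6 / 52.4
  = 0.6412.

0.6412


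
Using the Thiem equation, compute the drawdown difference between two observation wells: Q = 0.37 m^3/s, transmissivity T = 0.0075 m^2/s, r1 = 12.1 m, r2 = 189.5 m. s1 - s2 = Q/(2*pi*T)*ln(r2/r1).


Thiem equation: s1 - s2 = Q/(2*pi*T) * ln(r2/r1).
ln(r2/r1) = ln(189.5/12.1) = 2.7512.
Q/(2*pi*T) = 0.37 / (2*pi*0.0075) = 0.37 / 0.0471 = 7.8516.
s1 - s2 = 7.8516 * 2.7512 = 21.6013 m.

21.6013


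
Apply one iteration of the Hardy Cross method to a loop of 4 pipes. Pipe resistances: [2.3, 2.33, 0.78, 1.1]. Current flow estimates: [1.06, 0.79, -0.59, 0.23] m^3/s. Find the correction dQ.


Numerator terms (r*Q*|Q|): 2.3*1.06*|1.06| = 2.5843; 2.33*0.79*|0.79| = 1.4542; 0.78*-0.59*|-0.59| = -0.2715; 1.1*0.23*|0.23| = 0.0582.
Sum of numerator = 3.8251.
Denominator terms (r*|Q|): 2.3*|1.06| = 2.438; 2.33*|0.79| = 1.8407; 0.78*|-0.59| = 0.4602; 1.1*|0.23| = 0.253.
2 * sum of denominator = 2 * 4.9919 = 9.9838.
dQ = -3.8251 / 9.9838 = -0.3831 m^3/s.

-0.3831


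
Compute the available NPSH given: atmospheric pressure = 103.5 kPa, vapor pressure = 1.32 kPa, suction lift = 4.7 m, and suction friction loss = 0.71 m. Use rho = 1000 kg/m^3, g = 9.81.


NPSHa = p_atm/(rho*g) - z_s - hf_s - p_vap/(rho*g).
p_atm/(rho*g) = 103.5*1000 / (1000*9.81) = 10.55 m.
p_vap/(rho*g) = 1.32*1000 / (1000*9.81) = 0.135 m.
NPSHa = 10.55 - 4.7 - 0.71 - 0.135
      = 5.01 m.

5.01


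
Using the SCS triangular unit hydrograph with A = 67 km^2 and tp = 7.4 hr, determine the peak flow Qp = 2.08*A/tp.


SCS formula: Qp = 2.08 * A / tp.
Qp = 2.08 * 67 / 7.4
   = 139.36 / 7.4
   = 18.83 m^3/s per cm.

18.83


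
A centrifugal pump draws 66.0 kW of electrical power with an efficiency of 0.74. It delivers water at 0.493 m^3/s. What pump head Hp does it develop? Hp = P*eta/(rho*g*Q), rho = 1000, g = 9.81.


Pump head formula: Hp = P * eta / (rho * g * Q).
Numerator: P * eta = 66.0 * 1000 * 0.74 = 48840.0 W.
Denominator: rho * g * Q = 1000 * 9.81 * 0.493 = 4836.33.
Hp = 48840.0 / 4836.33 = 10.1 m.

10.1


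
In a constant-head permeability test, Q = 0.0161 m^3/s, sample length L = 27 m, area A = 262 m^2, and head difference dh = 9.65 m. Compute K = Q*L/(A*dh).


From K = Q*L / (A*dh):
Numerator: Q*L = 0.0161 * 27 = 0.4347.
Denominator: A*dh = 262 * 9.65 = 2528.3.
K = 0.4347 / 2528.3 = 0.000172 m/s.

0.000172


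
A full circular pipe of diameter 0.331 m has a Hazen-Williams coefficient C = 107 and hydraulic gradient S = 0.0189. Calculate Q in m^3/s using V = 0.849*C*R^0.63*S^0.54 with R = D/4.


For a full circular pipe, R = D/4 = 0.331/4 = 0.0828 m.
V = 0.849 * 107 * 0.0828^0.63 * 0.0189^0.54
  = 0.849 * 107 * 0.208063 * 0.117298
  = 2.217 m/s.
Pipe area A = pi*D^2/4 = pi*0.331^2/4 = 0.086 m^2.
Q = A * V = 0.086 * 2.217 = 0.1908 m^3/s.

0.1908


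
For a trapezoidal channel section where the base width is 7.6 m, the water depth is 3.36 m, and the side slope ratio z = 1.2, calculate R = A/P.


For a trapezoidal section with side slope z:
A = (b + z*y)*y = (7.6 + 1.2*3.36)*3.36 = 39.084 m^2.
P = b + 2*y*sqrt(1 + z^2) = 7.6 + 2*3.36*sqrt(1 + 1.2^2) = 18.097 m.
R = A/P = 39.084 / 18.097 = 2.1597 m.

2.1597


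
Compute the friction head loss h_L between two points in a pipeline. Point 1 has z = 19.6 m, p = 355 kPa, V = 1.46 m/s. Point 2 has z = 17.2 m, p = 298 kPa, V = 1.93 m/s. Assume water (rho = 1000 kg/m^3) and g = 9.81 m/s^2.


Total head at each section: H = z + p/(rho*g) + V^2/(2g).
H1 = 19.6 + 355*1000/(1000*9.81) + 1.46^2/(2*9.81)
   = 19.6 + 36.188 + 0.1086
   = 55.896 m.
H2 = 17.2 + 298*1000/(1000*9.81) + 1.93^2/(2*9.81)
   = 17.2 + 30.377 + 0.1899
   = 47.767 m.
h_L = H1 - H2 = 55.896 - 47.767 = 8.129 m.

8.129


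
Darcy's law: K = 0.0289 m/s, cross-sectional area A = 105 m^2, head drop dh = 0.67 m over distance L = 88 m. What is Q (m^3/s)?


Darcy's law: Q = K * A * i, where i = dh/L.
Hydraulic gradient i = 0.67 / 88 = 0.007614.
Q = 0.0289 * 105 * 0.007614
  = 0.0231 m^3/s.

0.0231


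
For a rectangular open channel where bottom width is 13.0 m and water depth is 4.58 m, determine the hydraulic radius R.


For a rectangular section:
Flow area A = b * y = 13.0 * 4.58 = 59.54 m^2.
Wetted perimeter P = b + 2y = 13.0 + 2*4.58 = 22.16 m.
Hydraulic radius R = A/P = 59.54 / 22.16 = 2.6868 m.

2.6868


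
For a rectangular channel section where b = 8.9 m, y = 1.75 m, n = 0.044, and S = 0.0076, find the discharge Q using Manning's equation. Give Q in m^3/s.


For a rectangular channel, the cross-sectional area A = b * y = 8.9 * 1.75 = 15.58 m^2.
The wetted perimeter P = b + 2y = 8.9 + 2*1.75 = 12.4 m.
Hydraulic radius R = A/P = 15.58/12.4 = 1.256 m.
Velocity V = (1/n)*R^(2/3)*S^(1/2) = (1/0.044)*1.256^(2/3)*0.0076^(1/2) = 2.3065 m/s.
Discharge Q = A * V = 15.58 * 2.3065 = 35.924 m^3/s.

35.924


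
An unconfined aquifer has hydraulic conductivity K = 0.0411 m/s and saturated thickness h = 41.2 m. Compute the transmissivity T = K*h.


Transmissivity is defined as T = K * h.
T = 0.0411 * 41.2
  = 1.6933 m^2/s.

1.6933


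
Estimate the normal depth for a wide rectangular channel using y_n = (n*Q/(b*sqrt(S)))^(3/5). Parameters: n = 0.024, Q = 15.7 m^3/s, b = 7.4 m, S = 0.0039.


We use the wide-channel approximation y_n = (n*Q/(b*sqrt(S)))^(3/5).
sqrt(S) = sqrt(0.0039) = 0.06245.
Numerator: n*Q = 0.024 * 15.7 = 0.3768.
Denominator: b*sqrt(S) = 7.4 * 0.06245 = 0.46213.
arg = 0.8154.
y_n = 0.8154^(3/5) = 0.8847 m.

0.8847


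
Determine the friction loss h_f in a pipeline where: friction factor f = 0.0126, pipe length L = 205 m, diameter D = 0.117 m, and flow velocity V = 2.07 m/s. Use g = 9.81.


Darcy-Weisbach equation: h_f = f * (L/D) * V^2/(2g).
f * L/D = 0.0126 * 205/0.117 = 22.0769.
V^2/(2g) = 2.07^2 / (2*9.81) = 4.2849 / 19.62 = 0.2184 m.
h_f = 22.0769 * 0.2184 = 4.821 m.

4.821


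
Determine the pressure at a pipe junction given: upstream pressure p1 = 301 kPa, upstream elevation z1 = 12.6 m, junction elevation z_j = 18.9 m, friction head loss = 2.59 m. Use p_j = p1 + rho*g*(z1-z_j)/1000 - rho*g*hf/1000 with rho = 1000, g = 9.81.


Junction pressure: p_j = p1 + rho*g*(z1 - z_j)/1000 - rho*g*hf/1000.
Elevation term = 1000*9.81*(12.6 - 18.9)/1000 = -61.803 kPa.
Friction term = 1000*9.81*2.59/1000 = 25.408 kPa.
p_j = 301 + -61.803 - 25.408 = 213.79 kPa.

213.79


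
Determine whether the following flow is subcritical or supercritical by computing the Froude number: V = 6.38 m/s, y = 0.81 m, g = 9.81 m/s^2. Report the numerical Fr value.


The Froude number is defined as Fr = V / sqrt(g*y).
g*y = 9.81 * 0.81 = 7.9461.
sqrt(g*y) = sqrt(7.9461) = 2.8189.
Fr = 6.38 / 2.8189 = 2.2633.
Since Fr > 1, the flow is supercritical.

2.2633


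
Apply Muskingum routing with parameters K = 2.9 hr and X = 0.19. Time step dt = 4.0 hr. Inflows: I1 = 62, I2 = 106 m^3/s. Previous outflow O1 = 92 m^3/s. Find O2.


Muskingum coefficients:
denom = 2*K*(1-X) + dt = 2*2.9*(1-0.19) + 4.0 = 8.698.
C0 = (dt - 2*K*X)/denom = (4.0 - 2*2.9*0.19)/8.698 = 0.3332.
C1 = (dt + 2*K*X)/denom = (4.0 + 2*2.9*0.19)/8.698 = 0.5866.
C2 = (2*K*(1-X) - dt)/denom = 0.0802.
O2 = C0*I2 + C1*I1 + C2*O1
   = 0.3332*106 + 0.5866*62 + 0.0802*92
   = 79.07 m^3/s.

79.07


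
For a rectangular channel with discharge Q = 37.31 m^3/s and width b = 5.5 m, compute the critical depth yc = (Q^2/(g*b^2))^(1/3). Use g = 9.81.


Using yc = (Q^2 / (g * b^2))^(1/3):
Q^2 = 37.31^2 = 1392.04.
g * b^2 = 9.81 * 5.5^2 = 9.81 * 30.25 = 296.75.
Q^2 / (g*b^2) = 1392.04 / 296.75 = 4.691.
yc = 4.691^(1/3) = 1.674 m.

1.674


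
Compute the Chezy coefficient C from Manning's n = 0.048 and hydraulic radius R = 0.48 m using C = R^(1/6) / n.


The Chezy coefficient relates to Manning's n through C = R^(1/6) / n.
R^(1/6) = 0.48^(1/6) = 0.884858.
C = 0.884858 / 0.048 = 18.43 m^(1/2)/s.

18.43


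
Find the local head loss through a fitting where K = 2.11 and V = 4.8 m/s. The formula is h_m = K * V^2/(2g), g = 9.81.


Minor loss formula: h_m = K * V^2/(2g).
V^2 = 4.8^2 = 23.04.
V^2/(2g) = 23.04 / 19.62 = 1.1743 m.
h_m = 2.11 * 1.1743 = 2.4778 m.

2.4778


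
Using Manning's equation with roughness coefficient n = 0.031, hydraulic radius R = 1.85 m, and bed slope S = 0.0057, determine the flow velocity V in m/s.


Manning's equation gives V = (1/n) * R^(2/3) * S^(1/2).
First, compute R^(2/3) = 1.85^(2/3) = 1.507.
Next, S^(1/2) = 0.0057^(1/2) = 0.075498.
Then 1/n = 1/0.031 = 32.26.
V = 32.26 * 1.507 * 0.075498 = 3.6702 m/s.

3.6702


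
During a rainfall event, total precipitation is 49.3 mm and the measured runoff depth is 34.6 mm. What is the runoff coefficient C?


The runoff coefficient C = runoff depth / rainfall depth.
C = 34.6 / 49.3
  = 0.7018.

0.7018


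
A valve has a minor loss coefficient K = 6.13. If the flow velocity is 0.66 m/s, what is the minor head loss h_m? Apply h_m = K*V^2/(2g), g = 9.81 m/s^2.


Minor loss formula: h_m = K * V^2/(2g).
V^2 = 0.66^2 = 0.4356.
V^2/(2g) = 0.4356 / 19.62 = 0.0222 m.
h_m = 6.13 * 0.0222 = 0.1361 m.

0.1361


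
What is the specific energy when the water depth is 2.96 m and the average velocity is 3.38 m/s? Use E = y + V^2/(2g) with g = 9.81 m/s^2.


Specific energy E = y + V^2/(2g).
Velocity head = V^2/(2g) = 3.38^2 / (2*9.81) = 11.4244 / 19.62 = 0.5823 m.
E = 2.96 + 0.5823 = 3.5423 m.

3.5423


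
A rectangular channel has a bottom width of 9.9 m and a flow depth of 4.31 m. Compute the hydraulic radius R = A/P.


For a rectangular section:
Flow area A = b * y = 9.9 * 4.31 = 42.67 m^2.
Wetted perimeter P = b + 2y = 9.9 + 2*4.31 = 18.52 m.
Hydraulic radius R = A/P = 42.67 / 18.52 = 2.3039 m.

2.3039


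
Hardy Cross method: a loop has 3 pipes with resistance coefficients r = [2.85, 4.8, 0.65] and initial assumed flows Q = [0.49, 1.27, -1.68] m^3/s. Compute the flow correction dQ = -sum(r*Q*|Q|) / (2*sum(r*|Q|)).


Numerator terms (r*Q*|Q|): 2.85*0.49*|0.49| = 0.6843; 4.8*1.27*|1.27| = 7.7419; 0.65*-1.68*|-1.68| = -1.8346.
Sum of numerator = 6.5916.
Denominator terms (r*|Q|): 2.85*|0.49| = 1.3965; 4.8*|1.27| = 6.096; 0.65*|-1.68| = 1.092.
2 * sum of denominator = 2 * 8.5845 = 17.169.
dQ = -6.5916 / 17.169 = -0.3839 m^3/s.

-0.3839


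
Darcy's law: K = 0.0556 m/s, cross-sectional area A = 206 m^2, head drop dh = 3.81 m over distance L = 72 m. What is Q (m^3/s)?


Darcy's law: Q = K * A * i, where i = dh/L.
Hydraulic gradient i = 3.81 / 72 = 0.052917.
Q = 0.0556 * 206 * 0.052917
  = 0.6061 m^3/s.

0.6061


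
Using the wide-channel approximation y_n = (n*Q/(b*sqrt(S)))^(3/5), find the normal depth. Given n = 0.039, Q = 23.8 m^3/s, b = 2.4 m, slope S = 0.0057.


We use the wide-channel approximation y_n = (n*Q/(b*sqrt(S)))^(3/5).
sqrt(S) = sqrt(0.0057) = 0.075498.
Numerator: n*Q = 0.039 * 23.8 = 0.9282.
Denominator: b*sqrt(S) = 2.4 * 0.075498 = 0.181195.
arg = 5.1226.
y_n = 5.1226^(3/5) = 2.665 m.

2.665


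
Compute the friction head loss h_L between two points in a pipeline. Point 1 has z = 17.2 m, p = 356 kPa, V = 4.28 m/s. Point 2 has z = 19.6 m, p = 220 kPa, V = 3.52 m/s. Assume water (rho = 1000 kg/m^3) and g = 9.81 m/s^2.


Total head at each section: H = z + p/(rho*g) + V^2/(2g).
H1 = 17.2 + 356*1000/(1000*9.81) + 4.28^2/(2*9.81)
   = 17.2 + 36.29 + 0.9337
   = 54.423 m.
H2 = 19.6 + 220*1000/(1000*9.81) + 3.52^2/(2*9.81)
   = 19.6 + 22.426 + 0.6315
   = 42.658 m.
h_L = H1 - H2 = 54.423 - 42.658 = 11.766 m.

11.766


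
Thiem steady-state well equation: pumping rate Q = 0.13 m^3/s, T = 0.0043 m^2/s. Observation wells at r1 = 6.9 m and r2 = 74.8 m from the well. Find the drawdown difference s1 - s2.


Thiem equation: s1 - s2 = Q/(2*pi*T) * ln(r2/r1).
ln(r2/r1) = ln(74.8/6.9) = 2.3833.
Q/(2*pi*T) = 0.13 / (2*pi*0.0043) = 0.13 / 0.027 = 4.8117.
s1 - s2 = 4.8117 * 2.3833 = 11.4676 m.

11.4676


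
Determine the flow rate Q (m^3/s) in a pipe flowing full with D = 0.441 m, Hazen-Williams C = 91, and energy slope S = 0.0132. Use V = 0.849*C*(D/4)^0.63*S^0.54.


For a full circular pipe, R = D/4 = 0.441/4 = 0.1103 m.
V = 0.849 * 91 * 0.1103^0.63 * 0.0132^0.54
  = 0.849 * 91 * 0.249286 * 0.09663
  = 1.861 m/s.
Pipe area A = pi*D^2/4 = pi*0.441^2/4 = 0.1527 m^2.
Q = A * V = 0.1527 * 1.861 = 0.2843 m^3/s.

0.2843


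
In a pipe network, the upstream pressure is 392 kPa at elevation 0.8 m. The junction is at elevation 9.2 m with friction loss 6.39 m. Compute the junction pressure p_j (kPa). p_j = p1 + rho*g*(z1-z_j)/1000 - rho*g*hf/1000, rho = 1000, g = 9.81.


Junction pressure: p_j = p1 + rho*g*(z1 - z_j)/1000 - rho*g*hf/1000.
Elevation term = 1000*9.81*(0.8 - 9.2)/1000 = -82.404 kPa.
Friction term = 1000*9.81*6.39/1000 = 62.686 kPa.
p_j = 392 + -82.404 - 62.686 = 246.91 kPa.

246.91


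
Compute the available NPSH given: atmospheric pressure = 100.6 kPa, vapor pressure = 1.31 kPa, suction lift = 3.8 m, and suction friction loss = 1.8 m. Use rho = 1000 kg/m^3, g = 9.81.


NPSHa = p_atm/(rho*g) - z_s - hf_s - p_vap/(rho*g).
p_atm/(rho*g) = 100.6*1000 / (1000*9.81) = 10.255 m.
p_vap/(rho*g) = 1.31*1000 / (1000*9.81) = 0.134 m.
NPSHa = 10.255 - 3.8 - 1.8 - 0.134
      = 4.52 m.

4.52


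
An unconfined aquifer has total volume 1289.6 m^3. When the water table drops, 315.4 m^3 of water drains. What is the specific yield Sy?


Specific yield Sy = Volume drained / Total volume.
Sy = 315.4 / 1289.6
   = 0.2446.

0.2446


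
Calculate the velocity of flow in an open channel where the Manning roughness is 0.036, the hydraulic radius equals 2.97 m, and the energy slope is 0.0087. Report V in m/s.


Manning's equation gives V = (1/n) * R^(2/3) * S^(1/2).
First, compute R^(2/3) = 2.97^(2/3) = 2.0662.
Next, S^(1/2) = 0.0087^(1/2) = 0.093274.
Then 1/n = 1/0.036 = 27.78.
V = 27.78 * 2.0662 * 0.093274 = 5.3534 m/s.

5.3534


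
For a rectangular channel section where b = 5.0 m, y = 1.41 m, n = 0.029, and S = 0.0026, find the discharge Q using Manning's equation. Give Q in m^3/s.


For a rectangular channel, the cross-sectional area A = b * y = 5.0 * 1.41 = 7.05 m^2.
The wetted perimeter P = b + 2y = 5.0 + 2*1.41 = 7.82 m.
Hydraulic radius R = A/P = 7.05/7.82 = 0.9015 m.
Velocity V = (1/n)*R^(2/3)*S^(1/2) = (1/0.029)*0.9015^(2/3)*0.0026^(1/2) = 1.6409 m/s.
Discharge Q = A * V = 7.05 * 1.6409 = 11.568 m^3/s.

11.568


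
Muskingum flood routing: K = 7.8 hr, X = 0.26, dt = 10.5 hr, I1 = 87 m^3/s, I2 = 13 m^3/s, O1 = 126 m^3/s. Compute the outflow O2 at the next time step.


Muskingum coefficients:
denom = 2*K*(1-X) + dt = 2*7.8*(1-0.26) + 10.5 = 22.044.
C0 = (dt - 2*K*X)/denom = (10.5 - 2*7.8*0.26)/22.044 = 0.2923.
C1 = (dt + 2*K*X)/denom = (10.5 + 2*7.8*0.26)/22.044 = 0.6603.
C2 = (2*K*(1-X) - dt)/denom = 0.0474.
O2 = C0*I2 + C1*I1 + C2*O1
   = 0.2923*13 + 0.6603*87 + 0.0474*126
   = 67.22 m^3/s.

67.22


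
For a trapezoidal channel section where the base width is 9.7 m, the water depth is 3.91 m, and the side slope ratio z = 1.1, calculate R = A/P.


For a trapezoidal section with side slope z:
A = (b + z*y)*y = (9.7 + 1.1*3.91)*3.91 = 54.744 m^2.
P = b + 2*y*sqrt(1 + z^2) = 9.7 + 2*3.91*sqrt(1 + 1.1^2) = 21.325 m.
R = A/P = 54.744 / 21.325 = 2.5671 m.

2.5671
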